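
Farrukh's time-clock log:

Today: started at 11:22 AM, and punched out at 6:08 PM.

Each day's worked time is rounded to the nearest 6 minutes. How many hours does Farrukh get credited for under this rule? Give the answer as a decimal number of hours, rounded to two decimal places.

6.80 hours

Today: 11:22 AM–6:08 PM = 6 h 46 min → rounds to 6 h 48 min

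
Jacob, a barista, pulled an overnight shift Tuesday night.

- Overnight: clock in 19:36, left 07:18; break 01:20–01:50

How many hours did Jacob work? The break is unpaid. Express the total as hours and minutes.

Overnight: 19:36 → midnight = 4 h 24 min; midnight → 07:18 = 7 h 18 min; span 11 h 42 min; less 30 min break → 11 h 12 min

11 h 12 min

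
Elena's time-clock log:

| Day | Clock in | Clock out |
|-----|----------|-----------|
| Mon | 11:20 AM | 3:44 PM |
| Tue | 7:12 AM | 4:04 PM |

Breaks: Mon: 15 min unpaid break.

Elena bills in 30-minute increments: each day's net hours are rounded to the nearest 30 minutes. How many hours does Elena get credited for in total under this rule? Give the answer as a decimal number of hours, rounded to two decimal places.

Mon: 11:20 AM–3:44 PM = 4 h 24 min − 15 min = 4 h 9 min → rounds to 4 h 0 min
Tue: 7:12 AM–4:04 PM = 8 h 52 min → rounds to 9 h 0 min
Total credited: 13 h 0 min.

13.00 hours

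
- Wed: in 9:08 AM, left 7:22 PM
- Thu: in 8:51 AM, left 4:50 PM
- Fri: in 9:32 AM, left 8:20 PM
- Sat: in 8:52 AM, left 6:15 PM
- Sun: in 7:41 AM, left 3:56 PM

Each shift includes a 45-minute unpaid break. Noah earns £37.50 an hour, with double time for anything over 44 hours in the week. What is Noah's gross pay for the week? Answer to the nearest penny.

Wed: 9:08 AM–7:22 PM = 10 h 14 min; less 45 min break → 9 h 29 min
Thu: 8:51 AM–4:50 PM = 7 h 59 min; less 45 min break → 7 h 14 min
Fri: 9:32 AM–8:20 PM = 10 h 48 min; less 45 min break → 10 h 3 min
Sat: 8:52 AM–6:15 PM = 9 h 23 min; less 45 min break → 8 h 38 min
Sun: 7:41 AM–3:56 PM = 8 h 15 min; less 45 min break → 7 h 30 min
Total worked: 42 h 54 min = 2574 min.
Regular 42 h 54 min = 2574 min at £37.50/h; overtime 0 h 0 min = 0 min at £75.00/h.
Pay = (2574 × £37.50 + 0 × £75.00) ÷ 60 = £1608.75.

£1608.75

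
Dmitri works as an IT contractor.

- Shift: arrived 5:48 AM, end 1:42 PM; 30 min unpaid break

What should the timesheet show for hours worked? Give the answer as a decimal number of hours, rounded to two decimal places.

7.40 hours

Shift: 5:48 AM–1:42 PM = 7 h 54 min; less 30 min break → 7 h 24 min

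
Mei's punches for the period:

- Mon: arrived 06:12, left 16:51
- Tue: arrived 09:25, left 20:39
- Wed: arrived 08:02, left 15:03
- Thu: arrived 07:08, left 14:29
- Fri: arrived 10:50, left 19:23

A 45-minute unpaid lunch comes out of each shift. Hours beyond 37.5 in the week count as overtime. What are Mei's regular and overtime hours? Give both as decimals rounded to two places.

Mon: 06:12–16:51 = 10 h 39 min; less 45 min break → 9 h 54 min
Tue: 09:25–20:39 = 11 h 14 min; less 45 min break → 10 h 29 min
Wed: 08:02–15:03 = 7 h 1 min; less 45 min break → 6 h 16 min
Thu: 07:08–14:29 = 7 h 21 min; less 45 min break → 6 h 36 min
Fri: 10:50–19:23 = 8 h 33 min; less 45 min break → 7 h 48 min
Total worked: 41 h 3 min = 41.05 h.
Threshold 37.5 h → overtime 3 h 33 min, regular 37 h 30 min.

Regular 37.50 hours, overtime 3.55 hours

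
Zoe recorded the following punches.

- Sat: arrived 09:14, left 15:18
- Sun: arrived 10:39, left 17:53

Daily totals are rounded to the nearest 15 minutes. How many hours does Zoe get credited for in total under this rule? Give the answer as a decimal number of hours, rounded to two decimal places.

Sat: 09:14–15:18 = 6 h 4 min → rounds to 6 h 0 min
Sun: 10:39–17:53 = 7 h 14 min → rounds to 7 h 15 min
Total credited: 13 h 15 min.

13.25 hours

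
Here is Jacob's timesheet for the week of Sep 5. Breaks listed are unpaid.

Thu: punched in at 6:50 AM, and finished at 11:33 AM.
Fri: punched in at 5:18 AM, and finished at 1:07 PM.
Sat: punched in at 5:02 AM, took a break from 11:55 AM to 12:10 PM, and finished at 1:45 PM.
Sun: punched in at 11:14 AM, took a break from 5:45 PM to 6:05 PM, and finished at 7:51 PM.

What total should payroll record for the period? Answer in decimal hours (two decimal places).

29.28 hours

Thu: 6:50 AM–11:33 AM = 4 h 43 min
Fri: 5:18 AM–1:07 PM = 7 h 49 min
Sat: 5:02 AM–1:45 PM = 8 h 43 min; less 15 min break → 8 h 28 min
Sun: 11:14 AM–7:51 PM = 8 h 37 min; less 20 min break → 8 h 17 min
Total: 4 h 43 min + 7 h 49 min + 8 h 28 min + 8 h 17 min = 29 h 17 min.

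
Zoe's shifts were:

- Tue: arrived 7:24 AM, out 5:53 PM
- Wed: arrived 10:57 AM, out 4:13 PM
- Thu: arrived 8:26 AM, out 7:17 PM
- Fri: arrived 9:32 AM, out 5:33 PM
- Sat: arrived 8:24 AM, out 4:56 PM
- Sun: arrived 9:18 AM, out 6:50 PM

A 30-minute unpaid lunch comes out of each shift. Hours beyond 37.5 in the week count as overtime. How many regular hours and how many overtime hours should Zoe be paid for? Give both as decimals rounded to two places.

Tue: 7:24 AM–5:53 PM = 10 h 29 min; less 30 min break → 9 h 59 min
Wed: 10:57 AM–4:13 PM = 5 h 16 min; less 30 min break → 4 h 46 min
Thu: 8:26 AM–7:17 PM = 10 h 51 min; less 30 min break → 10 h 21 min
Fri: 9:32 AM–5:33 PM = 8 h 1 min; less 30 min break → 7 h 31 min
Sat: 8:24 AM–4:56 PM = 8 h 32 min; less 30 min break → 8 h 2 min
Sun: 9:18 AM–6:50 PM = 9 h 32 min; less 30 min break → 9 h 2 min
Total worked: 49 h 41 min = 49.68 h.
Threshold 37.5 h → overtime 12 h 11 min, regular 37 h 30 min.

Regular 37.50 hours, overtime 12.18 hours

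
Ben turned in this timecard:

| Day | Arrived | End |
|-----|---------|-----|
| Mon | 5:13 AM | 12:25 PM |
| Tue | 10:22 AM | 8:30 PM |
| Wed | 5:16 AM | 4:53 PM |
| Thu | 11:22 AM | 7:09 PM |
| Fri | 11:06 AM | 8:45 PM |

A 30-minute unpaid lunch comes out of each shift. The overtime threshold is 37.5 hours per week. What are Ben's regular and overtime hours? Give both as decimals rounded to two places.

Mon: 5:13 AM–12:25 PM = 7 h 12 min; less 30 min break → 6 h 42 min
Tue: 10:22 AM–8:30 PM = 10 h 8 min; less 30 min break → 9 h 38 min
Wed: 5:16 AM–4:53 PM = 11 h 37 min; less 30 min break → 11 h 7 min
Thu: 11:22 AM–7:09 PM = 7 h 47 min; less 30 min break → 7 h 17 min
Fri: 11:06 AM–8:45 PM = 9 h 39 min; less 30 min break → 9 h 9 min
Total worked: 43 h 53 min = 43.88 h.
Threshold 37.5 h → overtime 6 h 23 min, regular 37 h 30 min.

Regular 37.50 hours, overtime 6.38 hours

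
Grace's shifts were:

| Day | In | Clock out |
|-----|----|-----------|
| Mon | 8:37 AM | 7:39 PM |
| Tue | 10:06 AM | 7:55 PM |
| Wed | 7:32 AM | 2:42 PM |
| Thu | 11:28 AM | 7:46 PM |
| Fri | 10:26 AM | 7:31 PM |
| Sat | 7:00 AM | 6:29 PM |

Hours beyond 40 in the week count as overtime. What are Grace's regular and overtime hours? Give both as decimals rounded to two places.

Mon: 8:37 AM–7:39 PM = 11 h 2 min
Tue: 10:06 AM–7:55 PM = 9 h 49 min
Wed: 7:32 AM–2:42 PM = 7 h 10 min
Thu: 11:28 AM–7:46 PM = 8 h 18 min
Fri: 10:26 AM–7:31 PM = 9 h 5 min
Sat: 7:00 AM–6:29 PM = 11 h 29 min
Total worked: 56 h 53 min = 56.88 h.
Threshold 40 h → overtime 16 h 53 min, regular 40 h 0 min.

Regular 40.00 hours, overtime 16.88 hours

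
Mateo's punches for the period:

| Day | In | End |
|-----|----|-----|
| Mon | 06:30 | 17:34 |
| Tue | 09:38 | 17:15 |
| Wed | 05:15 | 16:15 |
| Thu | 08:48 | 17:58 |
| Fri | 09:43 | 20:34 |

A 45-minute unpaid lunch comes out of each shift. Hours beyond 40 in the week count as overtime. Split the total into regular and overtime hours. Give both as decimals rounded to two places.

Regular 40.00 hours, overtime 5.95 hours

Mon: 06:30–17:34 = 11 h 4 min; less 45 min break → 10 h 19 min
Tue: 09:38–17:15 = 7 h 37 min; less 45 min break → 6 h 52 min
Wed: 05:15–16:15 = 11 h 0 min; less 45 min break → 10 h 15 min
Thu: 08:48–17:58 = 9 h 10 min; less 45 min break → 8 h 25 min
Fri: 09:43–20:34 = 10 h 51 min; less 45 min break → 10 h 6 min
Total worked: 45 h 57 min = 45.95 h.
Threshold 40 h → overtime 5 h 57 min, regular 40 h 0 min.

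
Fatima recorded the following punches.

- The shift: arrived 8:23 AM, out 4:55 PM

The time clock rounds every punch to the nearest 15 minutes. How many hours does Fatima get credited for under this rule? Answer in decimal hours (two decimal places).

The shift: in 8:23 AM→8:30 AM, out 4:55 PM→5:00 PM; 8 h 30 min

8.50 hours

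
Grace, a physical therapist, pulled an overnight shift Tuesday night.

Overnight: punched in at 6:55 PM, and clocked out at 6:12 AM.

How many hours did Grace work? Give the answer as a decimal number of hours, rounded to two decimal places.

11.28 hours

Overnight: 6:55 PM → midnight = 5 h 5 min; midnight → 6:12 AM = 6 h 12 min; span 11 h 17 min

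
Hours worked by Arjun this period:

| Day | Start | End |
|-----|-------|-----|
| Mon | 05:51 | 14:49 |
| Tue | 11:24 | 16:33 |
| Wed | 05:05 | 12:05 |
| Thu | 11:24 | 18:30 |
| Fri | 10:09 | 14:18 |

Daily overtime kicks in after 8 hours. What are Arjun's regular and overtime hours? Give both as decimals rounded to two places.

Mon: 05:51–14:49 = 8 h 58 min
Tue: 11:24–16:33 = 5 h 9 min
Wed: 05:05–12:05 = 7 h 0 min
Thu: 11:24–18:30 = 7 h 6 min
Fri: 10:09–14:18 = 4 h 9 min
Mon reg 8 h 0 min / OT 0 h 58 min; Tue reg 5 h 9 min / OT 0 h 0 min; Wed reg 7 h 0 min / OT 0 h 0 min; Thu reg 7 h 6 min / OT 0 h 0 min; Fri reg 4 h 9 min / OT 0 h 0 min.
Totals: regular 31 h 24 min, overtime 0 h 58 min.

Regular 31.40 hours, overtime 0.97 hours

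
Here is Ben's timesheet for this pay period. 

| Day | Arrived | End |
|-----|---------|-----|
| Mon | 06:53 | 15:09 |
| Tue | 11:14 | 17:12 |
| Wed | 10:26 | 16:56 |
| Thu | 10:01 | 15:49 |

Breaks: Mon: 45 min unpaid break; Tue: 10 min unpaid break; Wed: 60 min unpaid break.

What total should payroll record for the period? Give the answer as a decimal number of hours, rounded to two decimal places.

24.62 hours

Mon: 06:53–15:09 = 8 h 16 min; less 45 min break → 7 h 31 min
Tue: 11:14–17:12 = 5 h 58 min; less 10 min break → 5 h 48 min
Wed: 10:26–16:56 = 6 h 30 min; less 60 min break → 5 h 30 min
Thu: 10:01–15:49 = 5 h 48 min
Total: 7 h 31 min + 5 h 48 min + 5 h 30 min + 5 h 48 min = 24 h 37 min.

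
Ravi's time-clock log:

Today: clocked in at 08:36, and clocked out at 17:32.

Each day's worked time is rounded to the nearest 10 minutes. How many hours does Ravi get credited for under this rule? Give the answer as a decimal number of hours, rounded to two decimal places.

Today: 08:36–17:32 = 8 h 56 min → rounds to 9 h 0 min

9.00 hours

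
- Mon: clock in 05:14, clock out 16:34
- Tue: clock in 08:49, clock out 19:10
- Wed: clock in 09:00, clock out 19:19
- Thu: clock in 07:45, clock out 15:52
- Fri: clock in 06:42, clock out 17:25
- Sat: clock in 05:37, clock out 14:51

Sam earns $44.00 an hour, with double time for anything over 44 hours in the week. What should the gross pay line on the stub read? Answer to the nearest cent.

Mon: 05:14–16:34 = 11 h 20 min
Tue: 08:49–19:10 = 10 h 21 min
Wed: 09:00–19:19 = 10 h 19 min
Thu: 07:45–15:52 = 8 h 7 min
Fri: 06:42–17:25 = 10 h 43 min
Sat: 05:37–14:51 = 9 h 14 min
Total worked: 60 h 4 min = 3604 min.
Regular 44 h 0 min = 2640 min at $44.00/h; overtime 16 h 4 min = 964 min at $88.00/h.
Pay = (2640 × $44.00 + 964 × $88.00) ÷ 60 = $3349.87.

$3349.87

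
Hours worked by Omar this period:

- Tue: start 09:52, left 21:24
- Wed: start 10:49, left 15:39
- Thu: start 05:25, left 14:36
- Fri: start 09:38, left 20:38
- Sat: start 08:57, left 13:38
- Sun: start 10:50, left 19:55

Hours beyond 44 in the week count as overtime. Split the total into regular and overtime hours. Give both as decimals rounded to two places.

Tue: 09:52–21:24 = 11 h 32 min
Wed: 10:49–15:39 = 4 h 50 min
Thu: 05:25–14:36 = 9 h 11 min
Fri: 09:38–20:38 = 11 h 0 min
Sat: 08:57–13:38 = 4 h 41 min
Sun: 10:50–19:55 = 9 h 5 min
Total worked: 50 h 19 min = 50.32 h.
Threshold 44 h → overtime 6 h 19 min, regular 44 h 0 min.

Regular 44.00 hours, overtime 6.32 hours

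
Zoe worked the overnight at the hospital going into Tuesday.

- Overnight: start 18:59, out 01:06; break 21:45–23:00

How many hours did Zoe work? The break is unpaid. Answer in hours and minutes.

Overnight: 18:59 → midnight = 5 h 1 min; midnight → 01:06 = 1 h 6 min; span 6 h 7 min; less 75 min break → 4 h 52 min

4 h 52 min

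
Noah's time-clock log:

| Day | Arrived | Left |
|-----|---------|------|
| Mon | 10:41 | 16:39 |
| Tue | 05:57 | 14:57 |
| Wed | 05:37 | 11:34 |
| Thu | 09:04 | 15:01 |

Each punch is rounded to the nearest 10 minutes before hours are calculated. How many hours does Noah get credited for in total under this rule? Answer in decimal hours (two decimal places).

26.83 hours

Mon: in 10:41→10:40, out 16:39→16:40; 6 h 0 min
Tue: in 05:57→06:00, out 14:57→15:00; 9 h 0 min
Wed: in 05:37→05:40, out 11:34→11:30; 5 h 50 min
Thu: in 09:04→09:00, out 15:01→15:00; 6 h 0 min
Total credited: 26 h 50 min.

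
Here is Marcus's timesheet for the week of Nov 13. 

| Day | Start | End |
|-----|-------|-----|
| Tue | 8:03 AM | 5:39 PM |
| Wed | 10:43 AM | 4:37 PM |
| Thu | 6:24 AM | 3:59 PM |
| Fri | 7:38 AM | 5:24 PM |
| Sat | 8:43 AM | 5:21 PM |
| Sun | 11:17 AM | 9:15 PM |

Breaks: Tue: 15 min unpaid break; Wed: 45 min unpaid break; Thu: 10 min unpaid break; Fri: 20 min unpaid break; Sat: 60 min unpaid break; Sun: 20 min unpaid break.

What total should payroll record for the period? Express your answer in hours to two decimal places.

Tue: 8:03 AM–5:39 PM = 9 h 36 min; less 15 min break → 9 h 21 min
Wed: 10:43 AM–4:37 PM = 5 h 54 min; less 45 min break → 5 h 9 min
Thu: 6:24 AM–3:59 PM = 9 h 35 min; less 10 min break → 9 h 25 min
Fri: 7:38 AM–5:24 PM = 9 h 46 min; less 20 min break → 9 h 26 min
Sat: 8:43 AM–5:21 PM = 8 h 38 min; less 60 min break → 7 h 38 min
Sun: 11:17 AM–9:15 PM = 9 h 58 min; less 20 min break → 9 h 38 min
Total: 9 h 21 min + 5 h 9 min + 9 h 25 min + 9 h 26 min + 7 h 38 min + 9 h 38 min = 50 h 37 min.

50.62 hours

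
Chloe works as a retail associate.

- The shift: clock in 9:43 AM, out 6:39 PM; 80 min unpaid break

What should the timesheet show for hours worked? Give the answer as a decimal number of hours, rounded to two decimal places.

The shift: 9:43 AM–6:39 PM = 8 h 56 min; less 80 min break → 7 h 36 min

7.60 hours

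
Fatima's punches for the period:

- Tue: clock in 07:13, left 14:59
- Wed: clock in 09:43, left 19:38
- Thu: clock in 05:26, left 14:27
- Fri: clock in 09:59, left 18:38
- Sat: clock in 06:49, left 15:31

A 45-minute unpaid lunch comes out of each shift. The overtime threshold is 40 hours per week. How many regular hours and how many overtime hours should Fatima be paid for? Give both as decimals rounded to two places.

Tue: 07:13–14:59 = 7 h 46 min; less 45 min break → 7 h 1 min
Wed: 09:43–19:38 = 9 h 55 min; less 45 min break → 9 h 10 min
Thu: 05:26–14:27 = 9 h 1 min; less 45 min break → 8 h 16 min
Fri: 09:59–18:38 = 8 h 39 min; less 45 min break → 7 h 54 min
Sat: 06:49–15:31 = 8 h 42 min; less 45 min break → 7 h 57 min
Total worked: 40 h 18 min = 40.30 h.
Threshold 40 h → overtime 0 h 18 min, regular 40 h 0 min.

Regular 40.00 hours, overtime 0.30 hours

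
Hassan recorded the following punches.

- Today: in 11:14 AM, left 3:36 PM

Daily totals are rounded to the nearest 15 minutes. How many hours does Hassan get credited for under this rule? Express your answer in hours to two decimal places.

Today: 11:14 AM–3:36 PM = 4 h 22 min → rounds to 4 h 15 min

4.25 hours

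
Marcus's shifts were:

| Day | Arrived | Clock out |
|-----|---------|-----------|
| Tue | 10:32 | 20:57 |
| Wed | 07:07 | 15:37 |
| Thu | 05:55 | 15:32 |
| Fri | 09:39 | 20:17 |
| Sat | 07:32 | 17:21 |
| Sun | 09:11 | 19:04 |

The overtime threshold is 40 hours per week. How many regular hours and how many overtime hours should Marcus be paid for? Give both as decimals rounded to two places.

Tue: 10:32–20:57 = 10 h 25 min
Wed: 07:07–15:37 = 8 h 30 min
Thu: 05:55–15:32 = 9 h 37 min
Fri: 09:39–20:17 = 10 h 38 min
Sat: 07:32–17:21 = 9 h 49 min
Sun: 09:11–19:04 = 9 h 53 min
Total worked: 58 h 52 min = 58.87 h.
Threshold 40 h → overtime 18 h 52 min, regular 40 h 0 min.

Regular 40.00 hours, overtime 18.87 hours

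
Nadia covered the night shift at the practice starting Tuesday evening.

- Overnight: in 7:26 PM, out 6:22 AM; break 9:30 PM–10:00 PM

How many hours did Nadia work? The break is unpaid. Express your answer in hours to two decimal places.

10.43 hours

Overnight: 7:26 PM → midnight = 4 h 34 min; midnight → 6:22 AM = 6 h 22 min; span 10 h 56 min; less 30 min break → 10 h 26 min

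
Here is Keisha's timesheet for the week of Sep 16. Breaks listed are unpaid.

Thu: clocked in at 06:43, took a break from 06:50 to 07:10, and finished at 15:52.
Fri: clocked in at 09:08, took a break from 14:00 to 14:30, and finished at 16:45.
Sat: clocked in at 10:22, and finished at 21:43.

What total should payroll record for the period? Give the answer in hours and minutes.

27 h 17 min

Thu: 06:43–15:52 = 9 h 9 min; less 20 min break → 8 h 49 min
Fri: 09:08–16:45 = 7 h 37 min; less 30 min break → 7 h 7 min
Sat: 10:22–21:43 = 11 h 21 min
Total: 8 h 49 min + 7 h 7 min + 11 h 21 min = 27 h 17 min.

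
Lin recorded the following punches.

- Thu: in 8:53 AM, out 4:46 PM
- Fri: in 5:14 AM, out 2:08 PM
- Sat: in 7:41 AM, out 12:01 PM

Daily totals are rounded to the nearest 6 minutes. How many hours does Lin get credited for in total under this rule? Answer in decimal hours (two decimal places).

Thu: 8:53 AM–4:46 PM = 7 h 53 min → rounds to 7 h 54 min
Fri: 5:14 AM–2:08 PM = 8 h 54 min → rounds to 8 h 54 min
Sat: 7:41 AM–12:01 PM = 4 h 20 min → rounds to 4 h 18 min
Total credited: 21 h 6 min.

21.10 hours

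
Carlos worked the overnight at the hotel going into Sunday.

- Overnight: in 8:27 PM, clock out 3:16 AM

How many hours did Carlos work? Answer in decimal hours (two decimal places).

Overnight: 8:27 PM → midnight = 3 h 33 min; midnight → 3:16 AM = 3 h 16 min; span 6 h 49 min

6.82 hours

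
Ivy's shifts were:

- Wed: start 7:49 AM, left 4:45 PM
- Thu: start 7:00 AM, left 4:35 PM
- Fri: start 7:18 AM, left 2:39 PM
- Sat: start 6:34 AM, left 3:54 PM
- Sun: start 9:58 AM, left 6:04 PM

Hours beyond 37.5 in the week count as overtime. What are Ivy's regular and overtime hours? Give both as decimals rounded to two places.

Regular 37.50 hours, overtime 5.80 hours

Wed: 7:49 AM–4:45 PM = 8 h 56 min
Thu: 7:00 AM–4:35 PM = 9 h 35 min
Fri: 7:18 AM–2:39 PM = 7 h 21 min
Sat: 6:34 AM–3:54 PM = 9 h 20 min
Sun: 9:58 AM–6:04 PM = 8 h 6 min
Total worked: 43 h 18 min = 43.30 h.
Threshold 37.5 h → overtime 5 h 48 min, regular 37 h 30 min.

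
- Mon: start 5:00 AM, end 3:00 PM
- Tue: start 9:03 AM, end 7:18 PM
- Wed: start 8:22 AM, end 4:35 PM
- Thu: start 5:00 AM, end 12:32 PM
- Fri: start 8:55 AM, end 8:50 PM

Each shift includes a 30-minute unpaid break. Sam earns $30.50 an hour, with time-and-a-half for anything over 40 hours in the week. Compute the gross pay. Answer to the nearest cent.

Mon: 5:00 AM–3:00 PM = 10 h 0 min; less 30 min break → 9 h 30 min
Tue: 9:03 AM–7:18 PM = 10 h 15 min; less 30 min break → 9 h 45 min
Wed: 8:22 AM–4:35 PM = 8 h 13 min; less 30 min break → 7 h 43 min
Thu: 5:00 AM–12:32 PM = 7 h 32 min; less 30 min break → 7 h 2 min
Fri: 8:55 AM–8:50 PM = 11 h 55 min; less 30 min break → 11 h 25 min
Total worked: 45 h 25 min = 2725 min.
Regular 40 h 0 min = 2400 min at $30.50/h; overtime 5 h 25 min = 325 min at $45.75/h.
Pay = (2400 × $30.50 + 325 × $45.75) ÷ 60 = $1467.81.

$1467.81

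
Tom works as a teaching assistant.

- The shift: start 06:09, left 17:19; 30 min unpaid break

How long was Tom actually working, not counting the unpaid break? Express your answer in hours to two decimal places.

The shift: 06:09–17:19 = 11 h 10 min; less 30 min break → 10 h 40 min

10.67 hours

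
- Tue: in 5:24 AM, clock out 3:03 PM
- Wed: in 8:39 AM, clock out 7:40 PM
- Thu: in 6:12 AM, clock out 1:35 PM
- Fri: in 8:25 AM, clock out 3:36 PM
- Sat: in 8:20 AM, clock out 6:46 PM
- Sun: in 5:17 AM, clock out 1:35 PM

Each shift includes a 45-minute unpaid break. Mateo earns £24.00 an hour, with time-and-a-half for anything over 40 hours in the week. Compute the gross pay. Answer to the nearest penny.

£1300.80

Tue: 5:24 AM–3:03 PM = 9 h 39 min; less 45 min break → 8 h 54 min
Wed: 8:39 AM–7:40 PM = 11 h 1 min; less 45 min break → 10 h 16 min
Thu: 6:12 AM–1:35 PM = 7 h 23 min; less 45 min break → 6 h 38 min
Fri: 8:25 AM–3:36 PM = 7 h 11 min; less 45 min break → 6 h 26 min
Sat: 8:20 AM–6:46 PM = 10 h 26 min; less 45 min break → 9 h 41 min
Sun: 5:17 AM–1:35 PM = 8 h 18 min; less 45 min break → 7 h 33 min
Total worked: 49 h 28 min = 2968 min.
Regular 40 h 0 min = 2400 min at £24.00/h; overtime 9 h 28 min = 568 min at £36.00/h.
Pay = (2400 × £24.00 + 568 × £36.00) ÷ 60 = £1300.80.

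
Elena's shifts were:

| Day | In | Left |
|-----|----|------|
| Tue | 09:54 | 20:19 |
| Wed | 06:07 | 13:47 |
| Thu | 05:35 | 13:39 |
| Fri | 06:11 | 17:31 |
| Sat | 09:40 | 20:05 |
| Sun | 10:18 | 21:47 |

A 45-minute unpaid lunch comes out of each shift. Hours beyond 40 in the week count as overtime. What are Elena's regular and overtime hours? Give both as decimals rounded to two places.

Tue: 09:54–20:19 = 10 h 25 min; less 45 min break → 9 h 40 min
Wed: 06:07–13:47 = 7 h 40 min; less 45 min break → 6 h 55 min
Thu: 05:35–13:39 = 8 h 4 min; less 45 min break → 7 h 19 min
Fri: 06:11–17:31 = 11 h 20 min; less 45 min break → 10 h 35 min
Sat: 09:40–20:05 = 10 h 25 min; less 45 min break → 9 h 40 min
Sun: 10:18–21:47 = 11 h 29 min; less 45 min break → 10 h 44 min
Total worked: 54 h 53 min = 54.88 h.
Threshold 40 h → overtime 14 h 53 min, regular 40 h 0 min.

Regular 40.00 hours, overtime 14.88 hours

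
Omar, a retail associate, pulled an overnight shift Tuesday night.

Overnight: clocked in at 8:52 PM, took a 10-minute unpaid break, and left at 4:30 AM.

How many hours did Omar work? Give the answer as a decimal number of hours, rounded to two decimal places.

Overnight: 8:52 PM → midnight = 3 h 8 min; midnight → 4:30 AM = 4 h 30 min; span 7 h 38 min; less 10 min break → 7 h 28 min

7.47 hours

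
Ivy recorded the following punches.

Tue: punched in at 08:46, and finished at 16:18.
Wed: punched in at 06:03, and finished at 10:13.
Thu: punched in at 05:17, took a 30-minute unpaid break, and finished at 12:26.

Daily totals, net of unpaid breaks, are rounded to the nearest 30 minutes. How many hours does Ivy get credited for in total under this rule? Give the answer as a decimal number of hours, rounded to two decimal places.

Tue: 08:46–16:18 = 7 h 32 min → rounds to 7 h 30 min
Wed: 06:03–10:13 = 4 h 10 min → rounds to 4 h 0 min
Thu: 05:17–12:26 = 7 h 9 min − 30 min = 6 h 39 min → rounds to 6 h 30 min
Total credited: 18 h 0 min.

18.00 hours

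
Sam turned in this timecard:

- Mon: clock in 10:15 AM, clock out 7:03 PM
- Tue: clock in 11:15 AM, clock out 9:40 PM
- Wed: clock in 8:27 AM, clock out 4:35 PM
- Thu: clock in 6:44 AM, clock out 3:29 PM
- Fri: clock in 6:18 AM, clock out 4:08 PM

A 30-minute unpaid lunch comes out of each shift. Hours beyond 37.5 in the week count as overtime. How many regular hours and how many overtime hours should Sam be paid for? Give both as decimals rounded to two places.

Mon: 10:15 AM–7:03 PM = 8 h 48 min; less 30 min break → 8 h 18 min
Tue: 11:15 AM–9:40 PM = 10 h 25 min; less 30 min break → 9 h 55 min
Wed: 8:27 AM–4:35 PM = 8 h 8 min; less 30 min break → 7 h 38 min
Thu: 6:44 AM–3:29 PM = 8 h 45 min; less 30 min break → 8 h 15 min
Fri: 6:18 AM–4:08 PM = 9 h 50 min; less 30 min break → 9 h 20 min
Total worked: 43 h 26 min = 43.43 h.
Threshold 37.5 h → overtime 5 h 56 min, regular 37 h 30 min.

Regular 37.50 hours, overtime 5.93 hours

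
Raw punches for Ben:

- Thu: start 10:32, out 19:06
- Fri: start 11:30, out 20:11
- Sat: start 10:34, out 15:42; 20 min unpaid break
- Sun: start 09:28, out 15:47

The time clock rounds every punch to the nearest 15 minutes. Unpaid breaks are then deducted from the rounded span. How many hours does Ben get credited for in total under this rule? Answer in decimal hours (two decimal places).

28.42 hours

Thu: in 10:32→10:30, out 19:06→19:00; 8 h 30 min
Fri: in 11:30→11:30, out 20:11→20:15; 8 h 45 min
Sat: in 10:34→10:30, out 15:42→15:45; 5 h 15 min − 20 min = 4 h 55 min
Sun: in 09:28→09:30, out 15:47→15:45; 6 h 15 min
Total credited: 28 h 25 min.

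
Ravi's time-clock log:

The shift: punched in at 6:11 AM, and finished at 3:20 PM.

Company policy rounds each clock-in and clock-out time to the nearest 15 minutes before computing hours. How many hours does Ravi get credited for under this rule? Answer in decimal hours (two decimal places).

9.00 hours

The shift: in 6:11 AM→6:15 AM, out 3:20 PM→3:15 PM; 9 h 0 min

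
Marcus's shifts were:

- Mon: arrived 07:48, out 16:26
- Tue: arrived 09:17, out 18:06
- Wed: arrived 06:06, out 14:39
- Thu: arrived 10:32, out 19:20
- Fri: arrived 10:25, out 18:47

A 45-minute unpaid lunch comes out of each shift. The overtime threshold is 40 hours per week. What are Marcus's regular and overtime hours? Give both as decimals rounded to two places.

Mon: 07:48–16:26 = 8 h 38 min; less 45 min break → 7 h 53 min
Tue: 09:17–18:06 = 8 h 49 min; less 45 min break → 8 h 4 min
Wed: 06:06–14:39 = 8 h 33 min; less 45 min break → 7 h 48 min
Thu: 10:32–19:20 = 8 h 48 min; less 45 min break → 8 h 3 min
Fri: 10:25–18:47 = 8 h 22 min; less 45 min break → 7 h 37 min
Total worked: 39 h 25 min = 39.42 h.
Threshold 40 h → overtime 0 h 0 min, regular 39 h 25 min.

Regular 39.42 hours, overtime 0.00 hours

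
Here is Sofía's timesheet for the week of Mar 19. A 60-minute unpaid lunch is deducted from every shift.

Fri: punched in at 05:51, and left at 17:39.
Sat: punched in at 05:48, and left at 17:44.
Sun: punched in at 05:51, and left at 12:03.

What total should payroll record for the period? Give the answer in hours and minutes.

26 h 56 min

Fri: 05:51–17:39 = 11 h 48 min; less 60 min break → 10 h 48 min
Sat: 05:48–17:44 = 11 h 56 min; less 60 min break → 10 h 56 min
Sun: 05:51–12:03 = 6 h 12 min; less 60 min break → 5 h 12 min
Total: 10 h 48 min + 10 h 56 min + 5 h 12 min = 26 h 56 min.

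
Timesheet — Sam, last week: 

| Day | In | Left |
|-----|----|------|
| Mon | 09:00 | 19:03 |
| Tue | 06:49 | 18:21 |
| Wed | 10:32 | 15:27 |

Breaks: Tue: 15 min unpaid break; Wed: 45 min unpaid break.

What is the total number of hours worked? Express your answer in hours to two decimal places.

25.50 hours

Mon: 09:00–19:03 = 10 h 3 min
Tue: 06:49–18:21 = 11 h 32 min; less 15 min break → 11 h 17 min
Wed: 10:32–15:27 = 4 h 55 min; less 45 min break → 4 h 10 min
Total: 10 h 3 min + 11 h 17 min + 4 h 10 min = 25 h 30 min.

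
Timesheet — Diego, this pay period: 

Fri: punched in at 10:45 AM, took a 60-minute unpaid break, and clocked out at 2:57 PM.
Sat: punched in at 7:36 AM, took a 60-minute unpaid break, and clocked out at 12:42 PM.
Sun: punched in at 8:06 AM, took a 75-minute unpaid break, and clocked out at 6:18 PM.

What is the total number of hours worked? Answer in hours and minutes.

Fri: 10:45 AM–2:57 PM = 4 h 12 min; less 60 min break → 3 h 12 min
Sat: 7:36 AM–12:42 PM = 5 h 6 min; less 60 min break → 4 h 6 min
Sun: 8:06 AM–6:18 PM = 10 h 12 min; less 75 min break → 8 h 57 min
Total: 3 h 12 min + 4 h 6 min + 8 h 57 min = 16 h 15 min.

16 h 15 min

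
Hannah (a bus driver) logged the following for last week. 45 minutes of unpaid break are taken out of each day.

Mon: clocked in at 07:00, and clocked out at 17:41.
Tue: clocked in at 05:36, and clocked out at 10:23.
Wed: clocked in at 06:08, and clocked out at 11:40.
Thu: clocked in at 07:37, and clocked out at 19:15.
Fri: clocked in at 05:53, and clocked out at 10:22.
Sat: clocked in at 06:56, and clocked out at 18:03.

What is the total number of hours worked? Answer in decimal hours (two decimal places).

Mon: 07:00–17:41 = 10 h 41 min; less 45 min break → 9 h 56 min
Tue: 05:36–10:23 = 4 h 47 min; less 45 min break → 4 h 2 min
Wed: 06:08–11:40 = 5 h 32 min; less 45 min break → 4 h 47 min
Thu: 07:37–19:15 = 11 h 38 min; less 45 min break → 10 h 53 min
Fri: 05:53–10:22 = 4 h 29 min; less 45 min break → 3 h 44 min
Sat: 06:56–18:03 = 11 h 7 min; less 45 min break → 10 h 22 min
Total: 9 h 56 min + 4 h 2 min + 4 h 47 min + 10 h 53 min + 3 h 44 min + 10 h 22 min = 43 h 44 min.

43.73 hours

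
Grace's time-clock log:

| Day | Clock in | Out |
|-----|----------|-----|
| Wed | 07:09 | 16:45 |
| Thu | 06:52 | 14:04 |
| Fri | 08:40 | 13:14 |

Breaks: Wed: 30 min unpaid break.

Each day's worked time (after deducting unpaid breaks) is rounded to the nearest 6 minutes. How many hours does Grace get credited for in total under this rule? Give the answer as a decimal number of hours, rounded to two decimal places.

Wed: 07:09–16:45 = 9 h 36 min − 30 min = 9 h 6 min → rounds to 9 h 6 min
Thu: 06:52–14:04 = 7 h 12 min → rounds to 7 h 12 min
Fri: 08:40–13:14 = 4 h 34 min → rounds to 4 h 36 min
Total credited: 20 h 54 min.

20.90 hours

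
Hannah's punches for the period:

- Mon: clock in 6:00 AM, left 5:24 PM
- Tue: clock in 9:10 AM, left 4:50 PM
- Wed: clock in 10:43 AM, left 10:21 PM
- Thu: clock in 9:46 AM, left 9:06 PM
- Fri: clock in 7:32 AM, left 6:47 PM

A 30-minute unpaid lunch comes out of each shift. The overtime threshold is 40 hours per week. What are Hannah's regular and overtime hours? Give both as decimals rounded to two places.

Mon: 6:00 AM–5:24 PM = 11 h 24 min; less 30 min break → 10 h 54 min
Tue: 9:10 AM–4:50 PM = 7 h 40 min; less 30 min break → 7 h 10 min
Wed: 10:43 AM–10:21 PM = 11 h 38 min; less 30 min break → 11 h 8 min
Thu: 9:46 AM–9:06 PM = 11 h 20 min; less 30 min break → 10 h 50 min
Fri: 7:32 AM–6:47 PM = 11 h 15 min; less 30 min break → 10 h 45 min
Total worked: 50 h 47 min = 50.78 h.
Threshold 40 h → overtime 10 h 47 min, regular 40 h 0 min.

Regular 40.00 hours, overtime 10.78 hours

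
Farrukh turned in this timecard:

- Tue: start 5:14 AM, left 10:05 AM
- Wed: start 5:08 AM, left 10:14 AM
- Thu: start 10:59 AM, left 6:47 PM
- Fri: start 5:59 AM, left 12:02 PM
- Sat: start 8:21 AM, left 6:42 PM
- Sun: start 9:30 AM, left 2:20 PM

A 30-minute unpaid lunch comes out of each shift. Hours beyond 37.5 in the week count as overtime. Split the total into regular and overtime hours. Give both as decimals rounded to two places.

Regular 35.98 hours, overtime 0.00 hours

Tue: 5:14 AM–10:05 AM = 4 h 51 min; less 30 min break → 4 h 21 min
Wed: 5:08 AM–10:14 AM = 5 h 6 min; less 30 min break → 4 h 36 min
Thu: 10:59 AM–6:47 PM = 7 h 48 min; less 30 min break → 7 h 18 min
Fri: 5:59 AM–12:02 PM = 6 h 3 min; less 30 min break → 5 h 33 min
Sat: 8:21 AM–6:42 PM = 10 h 21 min; less 30 min break → 9 h 51 min
Sun: 9:30 AM–2:20 PM = 4 h 50 min; less 30 min break → 4 h 20 min
Total worked: 35 h 59 min = 35.98 h.
Threshold 37.5 h → overtime 0 h 0 min, regular 35 h 59 min.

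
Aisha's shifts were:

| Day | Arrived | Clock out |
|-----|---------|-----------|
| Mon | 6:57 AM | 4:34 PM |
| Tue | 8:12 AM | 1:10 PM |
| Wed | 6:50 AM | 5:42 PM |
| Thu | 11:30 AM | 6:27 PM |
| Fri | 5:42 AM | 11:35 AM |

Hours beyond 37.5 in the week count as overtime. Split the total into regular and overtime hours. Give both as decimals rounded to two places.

Regular 37.50 hours, overtime 0.78 hours

Mon: 6:57 AM–4:34 PM = 9 h 37 min
Tue: 8:12 AM–1:10 PM = 4 h 58 min
Wed: 6:50 AM–5:42 PM = 10 h 52 min
Thu: 11:30 AM–6:27 PM = 6 h 57 min
Fri: 5:42 AM–11:35 AM = 5 h 53 min
Total worked: 38 h 17 min = 38.28 h.
Threshold 37.5 h → overtime 0 h 47 min, regular 37 h 30 min.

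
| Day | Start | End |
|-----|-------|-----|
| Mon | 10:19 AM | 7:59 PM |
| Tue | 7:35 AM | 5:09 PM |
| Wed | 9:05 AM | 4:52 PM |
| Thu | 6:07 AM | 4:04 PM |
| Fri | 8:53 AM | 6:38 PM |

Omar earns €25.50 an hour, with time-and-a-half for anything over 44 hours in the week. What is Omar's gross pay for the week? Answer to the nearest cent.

€1225.91

Mon: 10:19 AM–7:59 PM = 9 h 40 min
Tue: 7:35 AM–5:09 PM = 9 h 34 min
Wed: 9:05 AM–4:52 PM = 7 h 47 min
Thu: 6:07 AM–4:04 PM = 9 h 57 min
Fri: 8:53 AM–6:38 PM = 9 h 45 min
Total worked: 46 h 43 min = 2803 min.
Regular 44 h 0 min = 2640 min at €25.50/h; overtime 2 h 43 min = 163 min at €38.25/h.
Pay = (2640 × €25.50 + 163 × €38.25) ÷ 60 = €1225.91.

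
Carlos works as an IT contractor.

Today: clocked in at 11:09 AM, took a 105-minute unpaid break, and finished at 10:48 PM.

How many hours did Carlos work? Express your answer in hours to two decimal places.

Today: 11:09 AM–10:48 PM = 11 h 39 min; less 105 min break → 9 h 54 min

9.90 hours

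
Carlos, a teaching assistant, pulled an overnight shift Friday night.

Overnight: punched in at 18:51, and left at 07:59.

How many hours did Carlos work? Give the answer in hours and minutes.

13 h 8 min

Overnight: 18:51 → midnight = 5 h 9 min; midnight → 07:59 = 7 h 59 min; span 13 h 8 min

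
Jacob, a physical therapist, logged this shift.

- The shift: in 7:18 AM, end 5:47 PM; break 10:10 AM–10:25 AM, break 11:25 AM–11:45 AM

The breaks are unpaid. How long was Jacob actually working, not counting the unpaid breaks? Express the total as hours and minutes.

The shift: 7:18 AM–5:47 PM = 10 h 29 min; less 35 min break → 9 h 54 min

9 h 54 min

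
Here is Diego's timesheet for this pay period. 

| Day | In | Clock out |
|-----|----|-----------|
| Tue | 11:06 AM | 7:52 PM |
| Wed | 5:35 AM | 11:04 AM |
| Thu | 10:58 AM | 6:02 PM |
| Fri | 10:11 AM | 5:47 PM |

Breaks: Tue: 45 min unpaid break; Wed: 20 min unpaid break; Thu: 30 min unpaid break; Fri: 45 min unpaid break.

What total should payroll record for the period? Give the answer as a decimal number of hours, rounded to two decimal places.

Tue: 11:06 AM–7:52 PM = 8 h 46 min; less 45 min break → 8 h 1 min
Wed: 5:35 AM–11:04 AM = 5 h 29 min; less 20 min break → 5 h 9 min
Thu: 10:58 AM–6:02 PM = 7 h 4 min; less 30 min break → 6 h 34 min
Fri: 10:11 AM–5:47 PM = 7 h 36 min; less 45 min break → 6 h 51 min
Total: 8 h 1 min + 5 h 9 min + 6 h 34 min + 6 h 51 min = 26 h 35 min.

26.58 hours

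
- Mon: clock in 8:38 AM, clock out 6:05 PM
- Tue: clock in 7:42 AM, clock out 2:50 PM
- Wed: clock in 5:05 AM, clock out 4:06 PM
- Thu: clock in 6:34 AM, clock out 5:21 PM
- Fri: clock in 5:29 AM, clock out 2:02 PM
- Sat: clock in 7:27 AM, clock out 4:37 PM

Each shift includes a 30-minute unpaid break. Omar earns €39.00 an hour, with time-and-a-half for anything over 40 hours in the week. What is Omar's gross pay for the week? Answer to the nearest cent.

Mon: 8:38 AM–6:05 PM = 9 h 27 min; less 30 min break → 8 h 57 min
Tue: 7:42 AM–2:50 PM = 7 h 8 min; less 30 min break → 6 h 38 min
Wed: 5:05 AM–4:06 PM = 11 h 1 min; less 30 min break → 10 h 31 min
Thu: 6:34 AM–5:21 PM = 10 h 47 min; less 30 min break → 10 h 17 min
Fri: 5:29 AM–2:02 PM = 8 h 33 min; less 30 min break → 8 h 3 min
Sat: 7:27 AM–4:37 PM = 9 h 10 min; less 30 min break → 8 h 40 min
Total worked: 53 h 6 min = 3186 min.
Regular 40 h 0 min = 2400 min at €39.00/h; overtime 13 h 6 min = 786 min at €58.50/h.
Pay = (2400 × €39.00 + 786 × €58.50) ÷ 60 = €2326.35.

€2326.35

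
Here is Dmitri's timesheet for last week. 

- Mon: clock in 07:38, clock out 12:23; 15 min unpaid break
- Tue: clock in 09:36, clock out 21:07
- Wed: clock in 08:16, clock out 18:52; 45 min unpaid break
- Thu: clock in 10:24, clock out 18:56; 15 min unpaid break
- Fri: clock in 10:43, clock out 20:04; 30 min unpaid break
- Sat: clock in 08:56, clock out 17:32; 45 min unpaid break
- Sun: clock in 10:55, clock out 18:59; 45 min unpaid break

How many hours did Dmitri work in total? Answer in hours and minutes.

Mon: 07:38–12:23 = 4 h 45 min; less 15 min break → 4 h 30 min
Tue: 09:36–21:07 = 11 h 31 min
Wed: 08:16–18:52 = 10 h 36 min; less 45 min break → 9 h 51 min
Thu: 10:24–18:56 = 8 h 32 min; less 15 min break → 8 h 17 min
Fri: 10:43–20:04 = 9 h 21 min; less 30 min break → 8 h 51 min
Sat: 08:56–17:32 = 8 h 36 min; less 45 min break → 7 h 51 min
Sun: 10:55–18:59 = 8 h 4 min; less 45 min break → 7 h 19 min
Total: 4 h 30 min + 11 h 31 min + 9 h 51 min + 8 h 17 min + 8 h 51 min + 7 h 51 min + 7 h 19 min = 58 h 10 min.

58 h 10 min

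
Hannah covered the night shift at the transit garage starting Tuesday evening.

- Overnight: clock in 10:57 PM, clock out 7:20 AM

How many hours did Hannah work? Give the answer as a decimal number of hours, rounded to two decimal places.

8.38 hours

Overnight: 10:57 PM → midnight = 1 h 3 min; midnight → 7:20 AM = 7 h 20 min; span 8 h 23 min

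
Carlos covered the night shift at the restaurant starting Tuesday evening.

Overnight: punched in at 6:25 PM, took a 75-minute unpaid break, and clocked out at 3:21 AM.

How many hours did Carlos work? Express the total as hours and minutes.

Overnight: 6:25 PM → midnight = 5 h 35 min; midnight → 3:21 AM = 3 h 21 min; span 8 h 56 min; less 75 min break → 7 h 41 min

7 h 41 min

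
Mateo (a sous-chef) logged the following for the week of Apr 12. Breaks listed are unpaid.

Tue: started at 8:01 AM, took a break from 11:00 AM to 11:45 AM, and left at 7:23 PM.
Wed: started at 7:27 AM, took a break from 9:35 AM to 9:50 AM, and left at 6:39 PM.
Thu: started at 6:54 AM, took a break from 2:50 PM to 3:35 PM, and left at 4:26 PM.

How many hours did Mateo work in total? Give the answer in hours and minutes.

30 h 21 min

Tue: 8:01 AM–7:23 PM = 11 h 22 min; less 45 min break → 10 h 37 min
Wed: 7:27 AM–6:39 PM = 11 h 12 min; less 15 min break → 10 h 57 min
Thu: 6:54 AM–4:26 PM = 9 h 32 min; less 45 min break → 8 h 47 min
Total: 10 h 37 min + 10 h 57 min + 8 h 47 min = 30 h 21 min.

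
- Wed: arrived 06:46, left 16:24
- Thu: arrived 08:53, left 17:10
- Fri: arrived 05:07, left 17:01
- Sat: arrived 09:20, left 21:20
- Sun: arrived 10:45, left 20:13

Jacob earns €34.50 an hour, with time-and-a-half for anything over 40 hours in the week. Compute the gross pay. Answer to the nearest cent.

€1963.91

Wed: 06:46–16:24 = 9 h 38 min
Thu: 08:53–17:10 = 8 h 17 min
Fri: 05:07–17:01 = 11 h 54 min
Sat: 09:20–21:20 = 12 h 0 min
Sun: 10:45–20:13 = 9 h 28 min
Total worked: 51 h 17 min = 3077 min.
Regular 40 h 0 min = 2400 min at €34.50/h; overtime 11 h 17 min = 677 min at €51.75/h.
Pay = (2400 × €34.50 + 677 × €51.75) ÷ 60 = €1963.91.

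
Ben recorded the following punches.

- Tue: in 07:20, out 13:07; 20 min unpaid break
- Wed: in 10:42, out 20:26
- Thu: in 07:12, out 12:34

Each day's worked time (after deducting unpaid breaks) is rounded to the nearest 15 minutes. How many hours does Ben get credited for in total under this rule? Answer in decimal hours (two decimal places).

Tue: 07:20–13:07 = 5 h 47 min − 20 min = 5 h 27 min → rounds to 5 h 30 min
Wed: 10:42–20:26 = 9 h 44 min → rounds to 9 h 45 min
Thu: 07:12–12:34 = 5 h 22 min → rounds to 5 h 15 min
Total credited: 20 h 30 min.

20.50 hours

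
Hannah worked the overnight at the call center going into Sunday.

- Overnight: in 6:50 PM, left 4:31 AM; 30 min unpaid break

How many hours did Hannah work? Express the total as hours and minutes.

Overnight: 6:50 PM → midnight = 5 h 10 min; midnight → 4:31 AM = 4 h 31 min; span 9 h 41 min; less 30 min break → 9 h 11 min

9 h 11 min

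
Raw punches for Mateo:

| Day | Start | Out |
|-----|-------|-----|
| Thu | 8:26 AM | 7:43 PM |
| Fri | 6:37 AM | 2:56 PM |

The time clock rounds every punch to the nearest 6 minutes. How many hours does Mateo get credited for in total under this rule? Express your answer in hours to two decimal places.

Thu: in 8:26 AM→8:24 AM, out 7:43 PM→7:42 PM; 11 h 18 min
Fri: in 6:37 AM→6:36 AM, out 2:56 PM→2:54 PM; 8 h 18 min
Total credited: 19 h 36 min.

19.60 hours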